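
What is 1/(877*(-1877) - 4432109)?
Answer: -1/6078238 ≈ -1.6452e-7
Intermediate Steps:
1/(877*(-1877) - 4432109) = 1/(-1646129 - 4432109) = 1/(-6078238) = -1/6078238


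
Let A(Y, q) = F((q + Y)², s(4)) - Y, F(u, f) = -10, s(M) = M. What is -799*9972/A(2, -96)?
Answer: 663969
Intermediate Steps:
A(Y, q) = -10 - Y
-799*9972/A(2, -96) = -799*9972/(-10 - 1*2) = -799*9972/(-10 - 2) = -799/((-12*1/9972)) = -799/(-1/831) = -799*(-831) = 663969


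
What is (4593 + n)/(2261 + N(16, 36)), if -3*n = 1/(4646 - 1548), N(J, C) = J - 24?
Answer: 42687341/20939382 ≈ 2.0386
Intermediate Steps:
N(J, C) = -24 + J
n = -1/9294 (n = -1/(3*(4646 - 1548)) = -⅓/3098 = -⅓*1/3098 = -1/9294 ≈ -0.00010760)
(4593 + n)/(2261 + N(16, 36)) = (4593 - 1/9294)/(2261 + (-24 + 16)) = 42687341/(9294*(2261 - 8)) = (42687341/9294)/2253 = (42687341/9294)*(1/2253) = 42687341/20939382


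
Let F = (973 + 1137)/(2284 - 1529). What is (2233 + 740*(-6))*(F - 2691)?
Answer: 895863233/151 ≈ 5.9329e+6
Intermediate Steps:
F = 422/151 (F = 2110/755 = 2110*(1/755) = 422/151 ≈ 2.7947)
(2233 + 740*(-6))*(F - 2691) = (2233 + 740*(-6))*(422/151 - 2691) = (2233 - 4440)*(-405919/151) = -2207*(-405919/151) = 895863233/151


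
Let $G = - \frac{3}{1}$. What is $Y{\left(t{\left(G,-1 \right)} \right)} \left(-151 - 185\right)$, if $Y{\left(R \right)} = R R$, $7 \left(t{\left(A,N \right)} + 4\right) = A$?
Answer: $- \frac{46128}{7} \approx -6589.7$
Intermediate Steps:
$G = -3$ ($G = \left(-3\right) 1 = -3$)
$t{\left(A,N \right)} = -4 + \frac{A}{7}$
$Y{\left(R \right)} = R^{2}$
$Y{\left(t{\left(G,-1 \right)} \right)} \left(-151 - 185\right) = \left(-4 + \frac{1}{7} \left(-3\right)\right)^{2} \left(-151 - 185\right) = \left(-4 - \frac{3}{7}\right)^{2} \left(-336\right) = \left(- \frac{31}{7}\right)^{2} \left(-336\right) = \frac{961}{49} \left(-336\right) = - \frac{46128}{7}$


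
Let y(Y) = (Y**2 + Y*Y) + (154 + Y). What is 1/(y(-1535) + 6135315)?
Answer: 1/10846384 ≈ 9.2197e-8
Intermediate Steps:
y(Y) = 154 + Y + 2*Y**2 (y(Y) = (Y**2 + Y**2) + (154 + Y) = 2*Y**2 + (154 + Y) = 154 + Y + 2*Y**2)
1/(y(-1535) + 6135315) = 1/((154 - 1535 + 2*(-1535)**2) + 6135315) = 1/((154 - 1535 + 2*2356225) + 6135315) = 1/((154 - 1535 + 4712450) + 6135315) = 1/(4711069 + 6135315) = 1/10846384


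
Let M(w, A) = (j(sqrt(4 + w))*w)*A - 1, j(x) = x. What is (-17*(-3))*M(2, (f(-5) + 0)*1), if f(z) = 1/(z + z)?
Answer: -51 - 51*sqrt(6)/5 ≈ -75.985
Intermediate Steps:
f(z) = 1/(2*z)
M(w, A) = -1 + A*w*sqrt(4 + w) (M(w, A) = (sqrt(4 + w)*w)*A - 1 = (w*sqrt(4 + w))*A - 1 = A*w*sqrt(4 + w) - 1 = -1 + A*w*sqrt(4 + w))
(-17*(-3))*M(2, (f(-5) + 0)*1) = (-17*(-3))*(-1 + (((1/2)/(-5) + 0)*1)*2*sqrt(4 + 2)) = 51*(-1 + (((1/2)*(-1/5) + 0)*1)*2*sqrt(6)) = 51*(-1 + ((-1/10 + 0)*1)*2*sqrt(6)) = 51*(-1 - 1/10*1*2*sqrt(6)) = 51*(-1 - 1/10*2*sqrt(6)) = 51*(-1 - sqrt(6)/5) = -51 - 51*sqrt(6)/5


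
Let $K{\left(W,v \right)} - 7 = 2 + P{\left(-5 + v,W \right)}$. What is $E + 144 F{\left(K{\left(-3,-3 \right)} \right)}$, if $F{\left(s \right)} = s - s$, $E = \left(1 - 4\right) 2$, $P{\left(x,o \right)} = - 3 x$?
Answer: $-6$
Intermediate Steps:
$E = -6$ ($E = \left(-3\right) 2 = -6$)
$K{\left(W,v \right)} = 24 - 3 v$ ($K{\left(W,v \right)} = 7 - \left(-2 + 3 \left(-5 + v\right)\right) = 7 + \left(2 - \left(-15 + 3 v\right)\right) = 7 - \left(-17 + 3 v\right) = 24 - 3 v$)
$F{\left(s \right)} = 0$
$E + 144 F{\left(K{\left(-3,-3 \right)} \right)} = -6 + 144 \cdot 0 = -6 + 0 = -6$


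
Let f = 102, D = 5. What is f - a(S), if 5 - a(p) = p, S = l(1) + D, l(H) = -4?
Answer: 98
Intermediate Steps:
S = 1 (S = -4 + 5 = 1)
a(p) = 5 - p
f - a(S) = 102 - (5 - 1*1) = 102 - (5 - 1) = 102 - 1*4 = 102 - 4 = 98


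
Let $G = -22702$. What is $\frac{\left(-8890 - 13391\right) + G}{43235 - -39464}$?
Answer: $- \frac{44983}{82699} \approx -0.54394$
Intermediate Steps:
$\frac{\left(-8890 - 13391\right) + G}{43235 - -39464} = \frac{\left(-8890 - 13391\right) - 22702}{43235 - -39464} = \frac{-22281 - 22702}{43235 + 39464} = - \frac{44983}{82699}$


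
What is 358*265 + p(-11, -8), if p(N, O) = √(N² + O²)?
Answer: 94870 + √185 ≈ 94884.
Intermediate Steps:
358*265 + p(-11, -8) = 358*265 + √((-11)² + (-8)²) = 94870 + √(121 + 64) = 94870 + √185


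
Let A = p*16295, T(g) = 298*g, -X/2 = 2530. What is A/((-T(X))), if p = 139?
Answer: 453001/301576 ≈ 1.5021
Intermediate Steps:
X = -5060 (X = -2*2530 = -5060)
A = 2265005 (A = 139*16295 = 2265005)
A/((-T(X))) = 2265005/((-298*(-5060))) = 2265005/((-1*(-1507880))) = 2265005/1507880 = 2265005*(1/1507880) = 453001/301576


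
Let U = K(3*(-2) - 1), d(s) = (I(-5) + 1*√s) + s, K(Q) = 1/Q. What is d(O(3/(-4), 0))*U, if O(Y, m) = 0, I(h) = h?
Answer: 5/7 ≈ 0.71429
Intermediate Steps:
d(s) = -5 + s + √s (d(s) = (-5 + 1*√s) + s = (-5 + √s) + s = -5 + s + √s)
U = -⅐ (U = 1/(3*(-2) - 1) = 1/(-6 - 1) = 1/(-7) = -⅐ ≈ -0.14286)
d(O(3/(-4), 0))*U = (-5 + 0 + √0)*(-⅐) = (-5 + 0 + 0)*(-⅐) = -5*(-⅐) = 5/7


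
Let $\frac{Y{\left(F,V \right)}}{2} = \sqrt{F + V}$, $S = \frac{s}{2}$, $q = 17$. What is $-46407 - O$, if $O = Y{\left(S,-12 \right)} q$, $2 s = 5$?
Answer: $-46407 - 17 i \sqrt{43} \approx -46407.0 - 111.48 i$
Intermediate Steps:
$s = \frac{5}{2}$ ($s = \frac{1}{2} \cdot 5 = \frac{5}{2} \approx 2.5$)
$S = \frac{5}{4}$ ($S = \frac{5}{2 \cdot 2} = \frac{5}{2} \cdot \frac{1}{2} = \frac{5}{4} \approx 1.25$)
$Y{\left(F,V \right)} = 2 \sqrt{F + V}$
$O = 17 i \sqrt{43}$ ($O = 2 \sqrt{\frac{5}{4} - 12} \cdot 17 = 2 \sqrt{- \frac{43}{4}} \cdot 17 = 2 \frac{i \sqrt{43}}{2} \cdot 17 = i \sqrt{43} \cdot 17 = 17 i \sqrt{43} \approx 111.48 i$)
$-46407 - O = -46407 - 17 i \sqrt{43}$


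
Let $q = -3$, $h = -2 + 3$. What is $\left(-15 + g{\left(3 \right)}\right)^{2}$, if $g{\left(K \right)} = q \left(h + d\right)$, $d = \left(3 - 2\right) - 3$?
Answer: $144$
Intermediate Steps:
$h = 1$
$d = -2$ ($d = 1 - 3 = -2$)
$g{\left(K \right)} = 3$ ($g{\left(K \right)} = - 3 \left(1 - 2\right) = \left(-3\right) \left(-1\right) = 3$)
$\left(-15 + g{\left(3 \right)}\right)^{2} = \left(-15 + 3\right)^{2} = \left(-12\right)^{2} = 144$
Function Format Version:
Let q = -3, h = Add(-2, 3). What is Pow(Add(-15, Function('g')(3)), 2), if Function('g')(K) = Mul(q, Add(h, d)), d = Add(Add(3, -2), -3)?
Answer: 144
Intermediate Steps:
h = 1
d = -2 (d = Add(1, -3) = -2)
Function('g')(K) = 3 (Function('g')(K) = Mul(-3, Add(1, -2)) = Mul(-3, -1) = 3)
Pow(Add(-15, Function('g')(3)), 2) = Pow(Add(-15, 3), 2) = Pow(-12, 2) = 144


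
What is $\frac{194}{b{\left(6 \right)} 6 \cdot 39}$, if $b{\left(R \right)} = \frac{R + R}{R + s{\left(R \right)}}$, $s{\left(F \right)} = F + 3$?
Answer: $\frac{485}{468} \approx 1.0363$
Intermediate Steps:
$s{\left(F \right)} = 3 + F$
$b{\left(R \right)} = \frac{2 R}{3 + 2 R}$ ($b{\left(R \right)} = \frac{R + R}{R + \left(3 + R\right)} = \frac{2 R}{3 + 2 R}$)
$\frac{194}{b{\left(6 \right)} 6 \cdot 39} = \frac{194}{2 \cdot 6 \frac{1}{3 + 2 \cdot 6} \cdot 6 \cdot 39} = \frac{194}{2 \cdot 6 \frac{1}{3 + 12} \cdot 234} = \frac{194}{2 \cdot 6 \cdot \frac{1}{15} \cdot 234} = \frac{194}{\frac{4}{5} \cdot 234} = \frac{194}{\frac{936}{5}} = 194 \cdot \frac{5}{936} = \frac{485}{468}$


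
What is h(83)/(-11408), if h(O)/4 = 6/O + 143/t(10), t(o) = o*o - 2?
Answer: -12457/23198168 ≈ -0.00053698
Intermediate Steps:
t(o) = -2 + o² (t(o) = o² - 2 = -2 + o²)
h(O) = 286/49 + 24/O (h(O) = 4*(6/O + 143/(-2 + 10²)) = 4*(6/O + 143/(-2 + 100)) = 4*(6/O + 143/98) = 4*(143/98 + 6/O) = 286/49 + 24/O)
h(83)/(-11408) = (286/49 + 24/83)/(-11408) = (286/49 + 24*(1/83))*(-1/11408) = (286/49 + 24/83)*(-1/11408) = (24914/4067)*(-1/11408) = -12457/23198168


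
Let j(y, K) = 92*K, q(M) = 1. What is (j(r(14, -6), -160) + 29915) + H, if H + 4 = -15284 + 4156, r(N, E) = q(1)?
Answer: 4063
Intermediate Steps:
r(N, E) = 1
H = -11132 (H = -4 + (-15284 + 4156) = -4 - 11128 = -11132)
(j(r(14, -6), -160) + 29915) + H = (92*(-160) + 29915) - 11132 = (-14720 + 29915) - 11132 = 15195 - 11132 = 4063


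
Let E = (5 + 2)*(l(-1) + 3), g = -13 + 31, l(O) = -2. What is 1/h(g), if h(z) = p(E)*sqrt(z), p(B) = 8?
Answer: sqrt(2)/48 ≈ 0.029463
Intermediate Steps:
g = 18
E = 7 (E = (5 + 2)*(-2 + 3) = 7*1 = 7)
h(z) = 8*sqrt(z)
1/h(g) = 1/(8*sqrt(18)) = 1/(8*(3*sqrt(2))) = 1/(24*sqrt(2)) = sqrt(2)/48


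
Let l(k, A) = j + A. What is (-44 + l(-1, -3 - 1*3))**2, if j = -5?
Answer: 3025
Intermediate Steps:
l(k, A) = -5 + A
(-44 + l(-1, -3 - 1*3))**2 = (-44 + (-5 + (-3 - 1*3)))**2 = (-44 + (-5 + (-3 - 3)))**2 = (-44 + (-5 - 6))**2 = (-44 - 11)**2 = (-55)**2 = 3025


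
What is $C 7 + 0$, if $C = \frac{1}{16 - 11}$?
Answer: $\frac{7}{5} \approx 1.4$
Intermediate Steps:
$C = \frac{1}{5} \approx 0.2$
$C 7 + 0 = \frac{1}{5} \cdot 7 + 0 = \frac{7}{5} + 0 = \frac{7}{5}$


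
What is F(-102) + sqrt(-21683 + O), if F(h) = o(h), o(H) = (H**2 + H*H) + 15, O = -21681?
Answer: 20823 + 2*I*sqrt(10841) ≈ 20823.0 + 208.24*I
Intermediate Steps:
o(H) = 15 + 2*H**2 (o(H) = (H**2 + H**2) + 15 = 2*H**2 + 15 = 15 + 2*H**2)
F(h) = 15 + 2*h**2
F(-102) + sqrt(-21683 + O) = (15 + 2*(-102)**2) + sqrt(-21683 - 21681) = (15 + 2*10404) + sqrt(-43364) = (15 + 20808) + 2*I*sqrt(10841) = 20823 + 2*I*sqrt(10841)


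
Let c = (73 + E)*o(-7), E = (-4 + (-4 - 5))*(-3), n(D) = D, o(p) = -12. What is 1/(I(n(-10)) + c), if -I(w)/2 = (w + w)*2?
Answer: -1/1264 ≈ -0.00079114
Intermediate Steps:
I(w) = -8*w (I(w) = -2*(w + w)*2 = -2*2*w*2 = -8*w)
E = 39 (E = (-4 - 9)*(-3) = -13*(-3) = 39)
c = -1344 (c = (73 + 39)*(-12) = 112*(-12) = -1344)
1/(I(n(-10)) + c) = 1/(-8*(-10) - 1344) = 1/(80 - 1344) = 1/(-1264) = -1/1264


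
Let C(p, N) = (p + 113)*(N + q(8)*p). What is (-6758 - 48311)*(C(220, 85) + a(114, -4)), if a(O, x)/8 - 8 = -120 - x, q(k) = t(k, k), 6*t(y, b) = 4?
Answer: -4200718389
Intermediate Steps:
t(y, b) = 2/3 (t(y, b) = (1/6)*4 = 2/3)
q(k) = 2/3
a(O, x) = -896 - 8*x (a(O, x) = 64 + 8*(-120 - x) = 64 + (-960 - 8*x) = -896 - 8*x)
C(p, N) = (113 + p)*(N + 2*p/3) (C(p, N) = (p + 113)*(N + 2*p/3) = (113 + p)*(N + 2*p/3))
(-6758 - 48311)*(C(220, 85) + a(114, -4)) = (-6758 - 48311)*((113*85 + (2/3)*220**2 + (226/3)*220 + 85*220) + (-896 - 8*(-4))) = -55069*((9605 + (2/3)*48400 + 49720/3 + 18700) + (-896 + 32)) = -55069*((9605 + 96800/3 + 49720/3 + 18700) - 864) = -55069*(77145 - 864) = -55069*76281 = -4200718389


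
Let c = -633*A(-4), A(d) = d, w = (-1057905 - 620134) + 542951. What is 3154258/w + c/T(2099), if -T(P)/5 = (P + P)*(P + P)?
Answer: -34742941881997/12502429613720 ≈ -2.7789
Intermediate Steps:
w = -1135088 (w = -1678039 + 542951 = -1135088)
T(P) = -20*P² (T(P) = -5*(P + P)*(P + P) = -5*2*P*2*P = -20*P²)
c = 2532 (c = -633*(-4) = 2532)
3154258/w + c/T(2099) = 3154258/(-1135088) + 2532/((-20*2099²)) = 3154258*(-1/1135088) + 2532/((-20*4405801)) = -1577129/567544 + 2532/(-88116020) = -1577129/567544 + 2532*(-1/88116020) = -1577129/567544 - 633/22029005 = -34742941881997/12502429613720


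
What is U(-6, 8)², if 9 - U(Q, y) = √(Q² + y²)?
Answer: 1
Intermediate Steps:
U(Q, y) = 9 - √(Q² + y²)
U(-6, 8)² = (9 - √((-6)² + 8²))² = (9 - √(36 + 64))² = (9 - √100)² = (9 - 1*10)² = (9 - 10)² = (-1)² = 1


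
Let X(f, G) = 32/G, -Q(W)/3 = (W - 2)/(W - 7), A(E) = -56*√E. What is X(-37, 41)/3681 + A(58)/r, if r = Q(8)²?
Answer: 32/150921 - 14*√58/81 ≈ -1.3161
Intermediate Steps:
Q(W) = -3*(-2 + W)/(-7 + W) (Q(W) = -3*(W - 2)/(W - 7) = -3*(-2 + W)/(-7 + W))
r = 324 (r = (3*(2 - 1*8)/(-7 + 8))² = (3*(2 - 8)/1)² = (3*1*(-6))² = (-18)² = 324)
X(-37, 41)/3681 + A(58)/r = (32/41)/3681 - 56*√58/324 = (32*(1/41))*(1/3681) - 56*√58*(1/324) = (32/41)*(1/3681) - 14*√58/81 = 32/150921 - 14*√58/81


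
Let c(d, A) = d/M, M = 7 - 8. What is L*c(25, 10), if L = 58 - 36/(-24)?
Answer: -2975/2 ≈ -1487.5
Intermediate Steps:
M = -1
c(d, A) = -d (c(d, A) = d/(-1) = d*(-1) = -d)
L = 119/2 (L = 58 - 36*(-1/24) = 58 + 3/2 = 119/2 ≈ 59.500)
L*c(25, 10) = 119*(-1*25)/2 = (119/2)*(-25) = -2975/2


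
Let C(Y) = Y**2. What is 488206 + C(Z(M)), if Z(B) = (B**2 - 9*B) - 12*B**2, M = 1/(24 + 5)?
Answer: 345298901870/707281 ≈ 4.8821e+5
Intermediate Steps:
M = 1/29 ≈ 0.034483
Z(B) = -11*B**2 - 9*B
488206 + C(Z(M)) = 488206 + (-1*1/29*(9 + 11*(1/29)))**2 = 488206 + (-1*1/29*(9 + 11/29))**2 = 488206 + (-1*1/29*272/29)**2 = 488206 + (-272/841)**2 = 488206 + 73984/707281 = 345298901870/707281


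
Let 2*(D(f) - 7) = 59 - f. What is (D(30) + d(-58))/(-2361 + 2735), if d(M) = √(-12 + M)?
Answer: 43/748 + I*√70/374 ≈ 0.057487 + 0.022371*I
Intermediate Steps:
D(f) = 73/2 - f/2 (D(f) = 7 + (59 - f)/2 = 7 + (59/2 - f/2) = 73/2 - f/2)
(D(30) + d(-58))/(-2361 + 2735) = ((73/2 - ½*30) + √(-12 - 58))/(-2361 + 2735) = ((73/2 - 15) + √(-70))/374 = (43/2 + I*√70)*(1/374) = 43/748 + I*√70/374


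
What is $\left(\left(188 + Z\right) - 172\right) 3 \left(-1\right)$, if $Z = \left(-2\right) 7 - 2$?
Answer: $0$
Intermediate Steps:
$Z = -16$ ($Z = -14 - 2 = -16$)
$\left(\left(188 + Z\right) - 172\right) 3 \left(-1\right) = \left(\left(188 - 16\right) - 172\right) 3 \left(-1\right) = \left(172 - 172\right) \left(-3\right) = 0 \left(-3\right) = 0$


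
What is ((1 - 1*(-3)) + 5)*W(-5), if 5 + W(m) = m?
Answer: -90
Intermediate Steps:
W(m) = -5 + m
((1 - 1*(-3)) + 5)*W(-5) = ((1 - 1*(-3)) + 5)*(-5 - 5) = ((1 + 3) + 5)*(-10) = (4 + 5)*(-10) = 9*(-10) = -90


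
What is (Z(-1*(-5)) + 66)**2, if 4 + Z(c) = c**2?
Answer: 7569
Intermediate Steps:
Z(c) = -4 + c**2
(Z(-1*(-5)) + 66)**2 = ((-4 + (-1*(-5))**2) + 66)**2 = ((-4 + 5**2) + 66)**2 = ((-4 + 25) + 66)**2 = (21 + 66)**2 = 87**2 = 7569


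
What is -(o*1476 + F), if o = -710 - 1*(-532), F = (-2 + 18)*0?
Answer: 262728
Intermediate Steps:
F = 0 (F = 16*0 = 0)
o = -178 (o = -710 + 532 = -178)
-(o*1476 + F) = -(-178*1476 + 0) = -(-262728 + 0) = -1*(-262728) = 262728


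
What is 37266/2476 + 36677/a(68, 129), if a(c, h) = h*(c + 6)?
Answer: 55819186/2954487 ≈ 18.893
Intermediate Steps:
a(c, h) = h*(6 + c)
37266/2476 + 36677/a(68, 129) = 37266/2476 + 36677/((129*(6 + 68))) = 37266*(1/2476) + 36677/((129*74)) = 18633/1238 + 36677/9546 = 55819186/2954487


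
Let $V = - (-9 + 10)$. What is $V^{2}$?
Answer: $1$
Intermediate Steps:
$V = -1$ ($V = \left(-1\right) 1 = -1$)
$V^{2} = \left(-1\right)^{2} = 1$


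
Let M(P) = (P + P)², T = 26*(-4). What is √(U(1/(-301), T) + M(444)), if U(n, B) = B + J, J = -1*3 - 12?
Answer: 5*√31537 ≈ 887.93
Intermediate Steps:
J = -15 (J = -3 - 12 = -15)
T = -104
M(P) = 4*P² (M(P) = (2*P)² = 4*P²)
U(n, B) = -15 + B (U(n, B) = B - 15 = -15 + B)
√(U(1/(-301), T) + M(444)) = √((-15 - 104) + 4*444²) = √(-119 + 4*197136) = √(-119 + 788544) = √788425 = 5*√31537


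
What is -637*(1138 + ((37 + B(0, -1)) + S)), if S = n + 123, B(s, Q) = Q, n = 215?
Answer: -963144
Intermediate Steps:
S = 338 (S = 215 + 123 = 338)
-637*(1138 + ((37 + B(0, -1)) + S)) = -637*(1138 + ((37 - 1) + 338)) = -637*(1138 + (36 + 338)) = -637*(1138 + 374) = -637*1512 = -963144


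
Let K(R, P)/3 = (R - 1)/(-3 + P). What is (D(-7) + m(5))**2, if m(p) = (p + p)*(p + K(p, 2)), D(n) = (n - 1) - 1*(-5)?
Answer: 5329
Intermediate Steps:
D(n) = 4 + n (D(n) = (-1 + n) + 5 = 4 + n)
K(R, P) = 3*(-1 + R)/(-3 + P) (K(R, P) = 3*((R - 1)/(-3 + P)) = 3*((-1 + R)/(-3 + P)) = 3*(-1 + R)/(-3 + P))
m(p) = 2*p*(3 - 2*p) (m(p) = (p + p)*(p + 3*(-1 + p)/(-3 + 2)) = (2*p)*(p + 3*(-1 + p)/(-1)) = (2*p)*(p + 3*(-1)*(-1 + p)) = (2*p)*(p + (3 - 3*p)) = (2*p)*(3 - 2*p) = 2*p*(3 - 2*p))
(D(-7) + m(5))**2 = ((4 - 7) + 2*5*(3 - 2*5))**2 = (-3 + 2*5*(3 - 10))**2 = (-3 + 2*5*(-7))**2 = (-3 - 70)**2 = (-73)**2 = 5329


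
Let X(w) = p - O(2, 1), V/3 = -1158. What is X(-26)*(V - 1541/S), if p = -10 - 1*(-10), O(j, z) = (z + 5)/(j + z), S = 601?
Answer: 4178830/601 ≈ 6953.1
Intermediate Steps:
O(j, z) = (5 + z)/(j + z)
V = -3474 (V = 3*(-1158) = -3474)
p = 0 (p = -10 + 10 = 0)
X(w) = -2 (X(w) = 0 - (5 + 1)/(2 + 1) = 0 - 6/3 = 0 - 1*2 = 0 - 2 = -2)
X(-26)*(V - 1541/S) = -2*(-3474 - 1541/601) = -2*(-2089415/601) = 4178830/601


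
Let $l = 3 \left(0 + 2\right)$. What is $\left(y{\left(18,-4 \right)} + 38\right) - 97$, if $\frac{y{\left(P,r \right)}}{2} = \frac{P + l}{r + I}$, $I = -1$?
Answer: $- \frac{343}{5} \approx -68.6$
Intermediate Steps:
$l = 6$ ($l = 3 \cdot 2 = 6$)
$y{\left(P,r \right)} = \frac{2 \left(6 + P\right)}{-1 + r}$ ($y{\left(P,r \right)} = 2 \frac{P + 6}{r - 1} = 2 \frac{6 + P}{-1 + r} = \frac{2 \left(6 + P\right)}{-1 + r}$)
$\left(y{\left(18,-4 \right)} + 38\right) - 97 = \left(\frac{2 \left(6 + 18\right)}{-1 - 4} + 38\right) - 97 = \left(2 \frac{1}{-5} \cdot 24 + 38\right) - 97 = \left(2 \left(- \frac{1}{5}\right) 24 + 38\right) - 97 = \left(- \frac{48}{5} + 38\right) - 97 = \frac{142}{5} - 97 = - \frac{343}{5}$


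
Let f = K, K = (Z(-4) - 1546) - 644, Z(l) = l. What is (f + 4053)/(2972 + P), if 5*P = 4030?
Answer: 1859/3778 ≈ 0.49206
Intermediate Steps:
P = 806 (P = (⅕)*4030 = 806)
K = -2194 (K = (-4 - 1546) - 644 = -1550 - 644 = -2194)
f = -2194
(f + 4053)/(2972 + P) = (-2194 + 4053)/(2972 + 806) = 1859/3778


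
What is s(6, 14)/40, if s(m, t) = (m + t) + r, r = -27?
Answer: -7/40 ≈ -0.17500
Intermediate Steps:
s(m, t) = -27 + m + t (s(m, t) = (m + t) - 27 = -27 + m + t)
s(6, 14)/40 = (-27 + 6 + 14)/40 = -7*1/40 = -7/40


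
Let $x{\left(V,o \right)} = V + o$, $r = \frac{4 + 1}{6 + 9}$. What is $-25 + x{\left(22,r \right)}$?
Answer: $- \frac{8}{3} \approx -2.6667$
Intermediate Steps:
$r = \frac{1}{3}$ ($r = \frac{5}{15} = 5 \cdot \frac{1}{15} = \frac{1}{3} \approx 0.33333$)
$-25 + x{\left(22,r \right)} = -25 + \left(22 + \frac{1}{3}\right) = -25 + \frac{67}{3} = - \frac{8}{3}$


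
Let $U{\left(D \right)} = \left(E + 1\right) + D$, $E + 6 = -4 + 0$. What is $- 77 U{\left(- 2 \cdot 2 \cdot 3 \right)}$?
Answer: $1617$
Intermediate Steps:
$E = -10$ ($E = -6 + \left(-4 + 0\right) = -6 - 4 = -10$)
$U{\left(D \right)} = -9 + D$ ($U{\left(D \right)} = \left(-10 + 1\right) + D = -9 + D$)
$- 77 U{\left(- 2 \cdot 2 \cdot 3 \right)} = - 77 \left(-9 - 2 \cdot 2 \cdot 3\right) = - 77 \left(-9 - 12\right) = \left(-77\right) \left(-21\right) = 1617$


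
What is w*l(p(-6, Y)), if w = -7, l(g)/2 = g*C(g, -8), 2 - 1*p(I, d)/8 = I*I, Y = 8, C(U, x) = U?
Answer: -1035776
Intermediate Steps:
p(I, d) = 16 - 8*I² (p(I, d) = 16 - 8*I*I = 16 - 8*I²)
l(g) = 2*g² (l(g) = 2*(g*g) = 2*g²)
w*l(p(-6, Y)) = -14*(16 - 8*(-6)²)² = -14*(16 - 8*36)² = -14*(16 - 288)² = -14*(-272)² = -14*73984 = -7*147968 = -1035776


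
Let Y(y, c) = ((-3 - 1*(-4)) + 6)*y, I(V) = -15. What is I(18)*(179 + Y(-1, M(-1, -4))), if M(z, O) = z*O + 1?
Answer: -2580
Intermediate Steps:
M(z, O) = 1 + O*z (M(z, O) = O*z + 1 = 1 + O*z)
Y(y, c) = 7*y (Y(y, c) = ((-3 + 4) + 6)*y = (1 + 6)*y = 7*y)
I(18)*(179 + Y(-1, M(-1, -4))) = -15*(179 + 7*(-1)) = -15*(179 - 7) = -15*172 = -2580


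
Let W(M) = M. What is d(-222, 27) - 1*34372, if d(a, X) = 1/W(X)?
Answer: -928043/27 ≈ -34372.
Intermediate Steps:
d(a, X) = 1/X
d(-222, 27) - 1*34372 = 1/27 - 1*34372 = 1/27 - 34372 = -928043/27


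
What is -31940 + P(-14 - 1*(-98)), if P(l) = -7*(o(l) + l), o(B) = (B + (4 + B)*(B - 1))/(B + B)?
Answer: -197015/6 ≈ -32836.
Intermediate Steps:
o(B) = (B + (-1 + B)*(4 + B))/(2*B) (o(B) = (B + (4 + B)*(-1 + B))/((2*B)) = (B + (-1 + B)*(4 + B))*(1/(2*B)) = (B + (-1 + B)*(4 + B))/(2*B))
P(l) = -14 + 14/l - 21*l/2 (P(l) = -7*((2 + l/2 - 2/l) + l) = -7*(2 - 2/l + 3*l/2) = -14 + 14/l - 21*l/2)
-31940 + P(-14 - 1*(-98)) = -31940 + (-14 + 14/(-14 - 1*(-98)) - 21*(-14 - 1*(-98))/2) = -31940 + (-14 + 14/(-14 + 98) - 21*(-14 + 98)/2) = -31940 + (-14 + 14/84 - 21/2*84) = -31940 + (-14 + 14*(1/84) - 882) = -31940 + (-14 + ⅙ - 882) = -31940 - 5375/6 = -197015/6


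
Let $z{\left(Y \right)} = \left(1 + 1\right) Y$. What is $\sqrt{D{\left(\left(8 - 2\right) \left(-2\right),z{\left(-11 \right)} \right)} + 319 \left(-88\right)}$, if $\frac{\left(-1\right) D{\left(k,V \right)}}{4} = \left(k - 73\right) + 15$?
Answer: $12 i \sqrt{193} \approx 166.71 i$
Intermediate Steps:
$z{\left(Y \right)} = 2 Y$
$D{\left(k,V \right)} = 232 - 4 k$ ($D{\left(k,V \right)} = - 4 \left(\left(k - 73\right) + 15\right) = - 4 \left(\left(-73 + k\right) + 15\right) = - 4 \left(-58 + k\right) = 232 - 4 k$)
$\sqrt{D{\left(\left(8 - 2\right) \left(-2\right),z{\left(-11 \right)} \right)} + 319 \left(-88\right)} = \sqrt{\left(232 - 4 \left(8 - 2\right) \left(-2\right)\right) + 319 \left(-88\right)} = \sqrt{\left(232 - 4 \cdot 6 \left(-2\right)\right) - 28072} = \sqrt{\left(232 - -48\right) - 28072} = \sqrt{\left(232 + 48\right) - 28072} = \sqrt{280 - 28072} = \sqrt{-27792} = 12 i \sqrt{193}$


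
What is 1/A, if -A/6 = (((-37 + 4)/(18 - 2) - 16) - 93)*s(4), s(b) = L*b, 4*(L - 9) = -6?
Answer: 4/79965 ≈ 5.0022e-5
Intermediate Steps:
L = 15/2 (L = 9 + (¼)*(-6) = 9 - 3/2 = 15/2 ≈ 7.5000)
s(b) = 15*b/2
A = 79965/4 (A = -6*(((-37 + 4)/(18 - 2) - 16) - 93)*(15/2)*4 = -6*((-33/16 - 16) - 93)*30 = -6*(-289/16 - 93)*30 = -(-5331)*30/8 = -6*(-26655/8) = 79965/4 ≈ 19991.)
1/A = 1/(79965/4) = 4/79965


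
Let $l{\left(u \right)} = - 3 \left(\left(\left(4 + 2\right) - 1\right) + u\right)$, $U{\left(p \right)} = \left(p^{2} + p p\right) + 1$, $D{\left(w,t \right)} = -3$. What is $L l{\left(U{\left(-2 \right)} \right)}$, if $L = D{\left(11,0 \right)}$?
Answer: $126$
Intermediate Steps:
$U{\left(p \right)} = 1 + 2 p^{2}$ ($U{\left(p \right)} = \left(p^{2} + p^{2}\right) + 1 = 2 p^{2} + 1 = 1 + 2 p^{2}$)
$L = -3$
$l{\left(u \right)} = -15 - 3 u$ ($l{\left(u \right)} = - 3 \left(\left(6 - 1\right) + u\right) = - 3 \left(5 + u\right) = -15 - 3 u$)
$L l{\left(U{\left(-2 \right)} \right)} = - 3 \left(-15 - 3 \left(1 + 2 \left(-2\right)^{2}\right)\right) = - 3 \left(-15 - 3 \left(1 + 2 \cdot 4\right)\right) = - 3 \left(-15 - 3 \left(1 + 8\right)\right) = - 3 \left(-15 - 27\right) = \left(-3\right) \left(-42\right) = 126$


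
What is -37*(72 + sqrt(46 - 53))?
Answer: -2664 - 37*I*sqrt(7) ≈ -2664.0 - 97.893*I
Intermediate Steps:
-37*(72 + sqrt(46 - 53)) = -37*(72 + sqrt(-7)) = -37*(72 + I*sqrt(7)) = -2664 - 37*I*sqrt(7)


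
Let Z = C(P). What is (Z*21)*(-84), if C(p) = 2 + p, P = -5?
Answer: 5292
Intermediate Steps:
Z = -3 (Z = 2 - 5 = -3)
(Z*21)*(-84) = -3*21*(-84) = -63*(-84) = 5292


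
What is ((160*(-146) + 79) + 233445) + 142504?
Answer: 352668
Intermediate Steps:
((160*(-146) + 79) + 233445) + 142504 = ((-23360 + 79) + 233445) + 142504 = (-23281 + 233445) + 142504 = 210164 + 142504 = 352668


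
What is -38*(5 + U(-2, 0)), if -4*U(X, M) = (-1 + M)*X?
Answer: -171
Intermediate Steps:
U(X, M) = -X*(-1 + M)/4 (U(X, M) = -(-1 + M)*X/4 = -X*(-1 + M)/4)
-38*(5 + U(-2, 0)) = -38*(5 + (¼)*(-2)*(1 - 1*0)) = -38*(5 + (¼)*(-2)*(1 + 0)) = -38*(5 + (¼)*(-2)*1) = -38*(5 - ½) = -38*9/2 = -171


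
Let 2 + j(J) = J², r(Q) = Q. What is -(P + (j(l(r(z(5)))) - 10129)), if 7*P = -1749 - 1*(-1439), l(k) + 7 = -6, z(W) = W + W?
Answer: 70044/7 ≈ 10006.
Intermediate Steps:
z(W) = 2*W
l(k) = -13 (l(k) = -7 - 6 = -13)
j(J) = -2 + J²
P = -310/7 (P = (-1749 - 1*(-1439))/7 = (-1749 + 1439)/7 = (⅐)*(-310) = -310/7 ≈ -44.286)
-(P + (j(l(r(z(5)))) - 10129)) = -(-310/7 + ((-2 + (-13)²) - 10129)) = -(-310/7 + ((-2 + 169) - 10129)) = -(-310/7 + (167 - 10129)) = -(-310/7 - 9962) = -1*(-70044/7) = 70044/7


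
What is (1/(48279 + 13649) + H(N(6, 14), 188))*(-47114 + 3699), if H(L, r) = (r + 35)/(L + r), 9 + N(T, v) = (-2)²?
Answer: -599566663705/11332824 ≈ -52905.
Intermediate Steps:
N(T, v) = -5 (N(T, v) = -9 + (-2)² = -9 + 4 = -5)
H(L, r) = (35 + r)/(L + r)
(1/(48279 + 13649) + H(N(6, 14), 188))*(-47114 + 3699) = (1/(48279 + 13649) + (35 + 188)/(-5 + 188))*(-47114 + 3699) = (1/61928 + 223/183)*(-43415) = (13810127/11332824)*(-43415) = -599566663705/11332824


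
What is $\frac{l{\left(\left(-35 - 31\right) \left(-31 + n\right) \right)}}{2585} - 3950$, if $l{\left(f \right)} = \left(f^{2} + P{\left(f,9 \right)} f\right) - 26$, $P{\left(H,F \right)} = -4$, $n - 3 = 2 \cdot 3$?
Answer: $- \frac{1621656}{517} \approx -3136.7$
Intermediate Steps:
$n = 9$ ($n = 3 + 2 \cdot 3 = 3 + 6 = 9$)
$l{\left(f \right)} = -26 + f^{2} - 4 f$ ($l{\left(f \right)} = \left(f^{2} - 4 f\right) - 26 = -26 + f^{2} - 4 f$)
$\frac{l{\left(\left(-35 - 31\right) \left(-31 + n\right) \right)}}{2585} - 3950 = \frac{-26 + \left(\left(-35 - 31\right) \left(-31 + 9\right)\right)^{2} - 4 \left(-35 - 31\right) \left(-31 + 9\right)}{2585} - 3950 = \left(-26 + \left(\left(-66\right) \left(-22\right)\right)^{2} - 4 \left(\left(-66\right) \left(-22\right)\right)\right) \frac{1}{2585} - 3950 = \left(-26 + 1452^{2} - 5808\right) \frac{1}{2585} - 3950 = \left(-26 + 2108304 - 5808\right) \frac{1}{2585} - 3950 = 2102470 \cdot \frac{1}{2585} - 3950 = \frac{420494}{517} - 3950 = - \frac{1621656}{517}$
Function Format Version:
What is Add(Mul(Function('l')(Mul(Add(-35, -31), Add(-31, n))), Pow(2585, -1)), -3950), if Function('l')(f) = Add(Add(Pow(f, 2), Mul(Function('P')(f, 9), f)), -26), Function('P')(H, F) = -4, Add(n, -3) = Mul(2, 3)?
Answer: Rational(-1621656, 517) ≈ -3136.7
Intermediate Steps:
n = 9 (n = Add(3, Mul(2, 3)) = Add(3, 6) = 9)
Function('l')(f) = Add(-26, Pow(f, 2), Mul(-4, f)) (Function('l')(f) = Add(Add(Pow(f, 2), Mul(-4, f)), -26) = Add(-26, Pow(f, 2), Mul(-4, f)))
Add(Mul(Function('l')(Mul(Add(-35, -31), Add(-31, n))), Pow(2585, -1)), -3950) = Add(Mul(Add(-26, Pow(Mul(Add(-35, -31), Add(-31, 9)), 2), Mul(-4, Mul(Add(-35, -31), Add(-31, 9)))), Pow(2585, -1)), -3950) = Add(Mul(Add(-26, Pow(Mul(-66, -22), 2), Mul(-4, Mul(-66, -22))), Rational(1, 2585)), -3950) = Add(Mul(Add(-26, Pow(1452, 2), Mul(-4, 1452)), Rational(1, 2585)), -3950) = Add(Mul(Add(-26, 2108304, -5808), Rational(1, 2585)), -3950) = Add(Mul(2102470, Rational(1, 2585)), -3950) = Add(Rational(420494, 517), -3950) = Rational(-1621656, 517)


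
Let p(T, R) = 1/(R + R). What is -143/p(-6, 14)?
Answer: -4004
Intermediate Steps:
p(T, R) = 1/(2*R)
-143/p(-6, 14) = -143/((½)/14) = -143/((½)*(1/14)) = -143/1/28 = -143*28 = -4004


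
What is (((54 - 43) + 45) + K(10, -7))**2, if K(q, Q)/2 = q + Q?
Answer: 3844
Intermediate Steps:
K(q, Q) = 2*Q + 2*q (K(q, Q) = 2*(q + Q) = 2*(Q + q) = 2*Q + 2*q)
(((54 - 43) + 45) + K(10, -7))**2 = (((54 - 43) + 45) + (2*(-7) + 2*10))**2 = ((11 + 45) + (-14 + 20))**2 = (56 + 6)**2 = 62**2 = 3844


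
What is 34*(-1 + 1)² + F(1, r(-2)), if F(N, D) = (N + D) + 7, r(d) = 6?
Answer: 14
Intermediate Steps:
F(N, D) = 7 + D + N (F(N, D) = (D + N) + 7 = 7 + D + N)
34*(-1 + 1)² + F(1, r(-2)) = 34*(-1 + 1)² + (7 + 6 + 1) = 34*0² + 14 = 34*0 + 14 = 0 + 14 = 14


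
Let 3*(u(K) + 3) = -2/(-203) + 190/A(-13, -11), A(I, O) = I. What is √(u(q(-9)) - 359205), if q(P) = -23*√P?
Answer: 2*I*√625418430910/2639 ≈ 599.34*I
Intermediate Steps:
u(K) = -20765/2639 (u(K) = -3 + (-2/(-203) + 190/(-13))/3 = -3 + (-2*(-1/203) + 190*(-1/13))/3 = -3 + (2/203 - 190/13)/3 = -3 + (⅓)*(-38544/2639) = -3 - 12848/2639 = -20765/2639)
√(u(q(-9)) - 359205) = √(-20765/2639 - 359205) = √(-947962760/2639) = 2*I*√625418430910/2639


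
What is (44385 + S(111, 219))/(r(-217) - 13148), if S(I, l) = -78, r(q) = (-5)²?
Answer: -44307/13123 ≈ -3.3763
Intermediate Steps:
r(q) = 25
(44385 + S(111, 219))/(r(-217) - 13148) = (44385 - 78)/(25 - 13148) = 44307/(-13123) = 44307*(-1/13123) = -44307/13123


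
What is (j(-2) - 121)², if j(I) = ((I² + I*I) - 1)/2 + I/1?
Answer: 57121/4 ≈ 14280.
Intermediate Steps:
j(I) = -½ + I + I² (j(I) = ((I² + I²) - 1)*(½) + I*1 = (2*I² - 1)*(½) + I = (-1 + 2*I²)*(½) + I = (-½ + I²) + I = -½ + I + I²)
(j(-2) - 121)² = ((-½ - 2 + (-2)²) - 121)² = ((-½ - 2 + 4) - 121)² = (3/2 - 121)² = (-239/2)² = 57121/4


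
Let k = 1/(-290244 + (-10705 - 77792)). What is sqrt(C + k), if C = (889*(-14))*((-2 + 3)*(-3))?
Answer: sqrt(5355939891455637)/378741 ≈ 193.23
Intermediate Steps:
C = 37338 (C = -12446*(-3) = 37338)
k = -1/378741 (k = 1/(-290244 - 88497) = 1/(-378741) = -1/378741 ≈ -2.6403e-6)
sqrt(C + k) = sqrt(37338 - 1/378741) = sqrt(14141431457/378741) = sqrt(5355939891455637)/378741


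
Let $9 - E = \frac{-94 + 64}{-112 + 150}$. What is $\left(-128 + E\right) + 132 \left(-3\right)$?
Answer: $- \frac{9770}{19} \approx -514.21$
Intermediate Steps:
$E = \frac{186}{19}$ ($E = 9 - \frac{-94 + 64}{-112 + 150} = 9 - - \frac{30}{38} = 9 - \left(-30\right) \frac{1}{38} = 9 - - \frac{15}{19} = 9 + \frac{15}{19} = \frac{186}{19} \approx 9.7895$)
$\left(-128 + E\right) + 132 \left(-3\right) = \left(-128 + \frac{186}{19}\right) + 132 \left(-3\right) = - \frac{2246}{19} - 396 = - \frac{9770}{19}$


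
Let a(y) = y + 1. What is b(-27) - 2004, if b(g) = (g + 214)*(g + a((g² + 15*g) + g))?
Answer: 48673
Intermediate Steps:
a(y) = 1 + y
b(g) = (214 + g)*(1 + g² + 17*g) (b(g) = (g + 214)*(g + (1 + ((g² + 15*g) + g))) = (214 + g)*(g + (1 + (g² + 16*g))) = (214 + g)*(g + (1 + g² + 16*g)) = (214 + g)*(1 + g² + 17*g))
b(-27) - 2004 = (214 + (-27)³ + 231*(-27)² + 3639*(-27)) - 2004 = (214 - 19683 + 231*729 - 98253) - 2004 = (214 - 19683 + 168399 - 98253) - 2004 = 50677 - 2004 = 48673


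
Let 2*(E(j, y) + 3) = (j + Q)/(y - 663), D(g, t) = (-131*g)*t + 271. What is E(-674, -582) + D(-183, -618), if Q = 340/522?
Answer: -4814075034598/324945 ≈ -1.4815e+7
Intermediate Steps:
D(g, t) = 271 - 131*g*t (D(g, t) = -131*g*t + 271 = 271 - 131*g*t)
Q = 170/261 (Q = 340*(1/522) = 170/261 ≈ 0.65134)
E(j, y) = -3 + (170/261 + j)/(2*(-663 + y)) (E(j, y) = -3 + ((j + 170/261)/(y - 663))/2 = -3 + ((170/261 + j)/(-663 + y))/2 = -3 + (170/261 + j)/(2*(-663 + y)))
E(-674, -582) + D(-183, -618) = (1038428 - 1566*(-582) + 261*(-674))/(522*(-663 - 582)) + (271 - 131*(-183)*(-618)) = (1/522)*(1038428 + 911412 - 175914)/(-1245) + (271 - 14815314) = (1/522)*(-1/1245)*1773926 - 14815043 = -886963/324945 - 14815043 = -4814075034598/324945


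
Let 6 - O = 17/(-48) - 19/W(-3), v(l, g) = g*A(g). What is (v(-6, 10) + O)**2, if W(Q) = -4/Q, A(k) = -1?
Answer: 259081/2304 ≈ 112.45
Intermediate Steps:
v(l, g) = -g (v(l, g) = g*(-1) = -g)
O = 989/48 (O = 6 - (17/(-48) - 19/((-4/(-3)))) = 6 - (17*(-1/48) - 19/((-4*(-1/3)))) = 6 - (-17/48 - 19/4/3) = 6 - (-17/48 - 19*3/4) = 6 - (-17/48 - 57/4) = 6 - 1*(-701/48) = 6 + 701/48 = 989/48 ≈ 20.604)
(v(-6, 10) + O)**2 = (-1*10 + 989/48)**2 = (-10 + 989/48)**2 = (509/48)**2 = 259081/2304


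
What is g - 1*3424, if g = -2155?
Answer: -5579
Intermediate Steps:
g - 1*3424 = -2155 - 1*3424 = -2155 - 3424 = -5579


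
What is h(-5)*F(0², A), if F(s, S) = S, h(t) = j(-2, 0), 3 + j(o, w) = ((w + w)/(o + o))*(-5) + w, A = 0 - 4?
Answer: 12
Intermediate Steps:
A = -4
j(o, w) = -3 + w - 5*w/o (j(o, w) = -3 + (((w + w)/(o + o))*(-5) + w) = -3 + (((2*w)/((2*o)))*(-5) + w) = -3 + (((2*w)*(1/(2*o)))*(-5) + w) = -3 + ((w/o)*(-5) + w) = -3 + (-5*w/o + w) = -3 + (w - 5*w/o) = -3 + w - 5*w/o)
h(t) = -3 (h(t) = -3 + 0 - 5*0/(-2) = -3 + 0 - 5*0*(-½) = -3 + 0 + 0 = -3)
h(-5)*F(0², A) = -3*(-4) = 12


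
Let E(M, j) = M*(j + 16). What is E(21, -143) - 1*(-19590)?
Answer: 16923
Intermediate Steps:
E(M, j) = M*(16 + j)
E(21, -143) - 1*(-19590) = 21*(16 - 143) - 1*(-19590) = 21*(-127) + 19590 = -2667 + 19590 = 16923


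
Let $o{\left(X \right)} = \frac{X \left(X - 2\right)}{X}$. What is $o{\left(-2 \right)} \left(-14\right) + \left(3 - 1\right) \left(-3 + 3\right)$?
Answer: $56$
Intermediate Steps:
$o{\left(X \right)} = -2 + X$ ($o{\left(X \right)} = \frac{X \left(-2 + X\right)}{X} = -2 + X$)
$o{\left(-2 \right)} \left(-14\right) + \left(3 - 1\right) \left(-3 + 3\right) = \left(-2 - 2\right) \left(-14\right) + \left(3 - 1\right) \left(-3 + 3\right) = \left(-4\right) \left(-14\right) + 2 \cdot 0 = 56 + 0 = 56$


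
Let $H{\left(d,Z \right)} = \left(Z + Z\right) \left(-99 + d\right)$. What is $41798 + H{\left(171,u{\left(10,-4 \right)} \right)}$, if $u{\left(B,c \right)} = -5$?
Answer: $41078$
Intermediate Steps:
$H{\left(d,Z \right)} = 2 Z \left(-99 + d\right)$
$41798 + H{\left(171,u{\left(10,-4 \right)} \right)} = 41798 + 2 \left(-5\right) \left(-99 + 171\right) = 41798 + 2 \left(-5\right) 72 = 41798 - 720 = 41078$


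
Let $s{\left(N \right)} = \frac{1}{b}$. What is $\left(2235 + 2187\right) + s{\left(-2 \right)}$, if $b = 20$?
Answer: $\frac{88441}{20} \approx 4422.0$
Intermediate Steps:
$s{\left(N \right)} = \frac{1}{20}$
$\left(2235 + 2187\right) + s{\left(-2 \right)} = \left(2235 + 2187\right) + \frac{1}{20} = 4422 + \frac{1}{20} = \frac{88441}{20}$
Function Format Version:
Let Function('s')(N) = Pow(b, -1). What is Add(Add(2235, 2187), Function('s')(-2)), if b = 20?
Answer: Rational(88441, 20) ≈ 4422.0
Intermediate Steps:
Function('s')(N) = Rational(1, 20) (Function('s')(N) = Pow(20, -1) = Rational(1, 20))
Add(Add(2235, 2187), Function('s')(-2)) = Add(Add(2235, 2187), Rational(1, 20)) = Add(4422, Rational(1, 20)) = Rational(88441, 20)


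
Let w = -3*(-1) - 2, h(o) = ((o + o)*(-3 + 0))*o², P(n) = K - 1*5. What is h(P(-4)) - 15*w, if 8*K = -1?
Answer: 202923/256 ≈ 792.67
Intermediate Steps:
K = -⅛ (K = (⅛)*(-1) = -⅛ ≈ -0.12500)
P(n) = -41/8 (P(n) = -⅛ - 1*5 = -⅛ - 5 = -41/8)
h(o) = -6*o³ (h(o) = ((2*o)*(-3))*o² = (-6*o)*o² = -6*o³)
w = 1 (w = 3 - 2 = 1)
h(P(-4)) - 15*w = -6*(-41/8)³ - 15*1 = -6*(-68921/512) - 15 = 206763/256 - 15 = 202923/256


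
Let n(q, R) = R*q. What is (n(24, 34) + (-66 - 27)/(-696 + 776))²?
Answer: 4249344969/6400 ≈ 6.6396e+5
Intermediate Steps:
(n(24, 34) + (-66 - 27)/(-696 + 776))² = (34*24 + (-66 - 27)/(-696 + 776))² = (816 - 93/80)² = (65187/80)² = 4249344969/6400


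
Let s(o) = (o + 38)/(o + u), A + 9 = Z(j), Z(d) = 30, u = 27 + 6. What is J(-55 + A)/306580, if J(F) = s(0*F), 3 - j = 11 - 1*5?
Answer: 19/5058570 ≈ 3.7560e-6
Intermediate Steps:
j = -3 (j = 3 - (11 - 1*5) = 3 - (11 - 5) = 3 - 1*6 = 3 - 6 = -3)
u = 33
A = 21 (A = -9 + 30 = 21)
s(o) = (38 + o)/(33 + o) (s(o) = (o + 38)/(o + 33) = (38 + o)/(33 + o))
J(F) = 38/33 (J(F) = (38 + 0*F)/(33 + 0*F) = (38 + 0)/(33 + 0) = 38/33)
J(-55 + A)/306580 = (38/33)/306580 = (38/33)*(1/306580) = 19/5058570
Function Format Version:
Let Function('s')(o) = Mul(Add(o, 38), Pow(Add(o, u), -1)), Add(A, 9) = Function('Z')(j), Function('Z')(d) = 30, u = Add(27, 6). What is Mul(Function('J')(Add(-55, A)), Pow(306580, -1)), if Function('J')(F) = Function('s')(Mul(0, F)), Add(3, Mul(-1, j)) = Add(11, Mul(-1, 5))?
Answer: Rational(19, 5058570) ≈ 3.7560e-6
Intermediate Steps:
j = -3 (j = Add(3, Mul(-1, Add(11, Mul(-1, 5)))) = Add(3, Mul(-1, Add(11, -5))) = Add(3, Mul(-1, 6)) = Add(3, -6) = -3)
u = 33
A = 21 (A = Add(-9, 30) = 21)
Function('s')(o) = Mul(Pow(Add(33, o), -1), Add(38, o)) (Function('s')(o) = Mul(Add(o, 38), Pow(Add(o, 33), -1)) = Mul(Add(38, o), Pow(Add(33, o), -1)) = Mul(Pow(Add(33, o), -1), Add(38, o)))
Function('J')(F) = Rational(38, 33) (Function('J')(F) = Mul(Pow(Add(33, Mul(0, F)), -1), Add(38, Mul(0, F))) = Mul(Pow(Add(33, 0), -1), Add(38, 0)) = Mul(Pow(33, -1), 38) = Mul(Rational(1, 33), 38) = Rational(38, 33))
Mul(Function('J')(Add(-55, A)), Pow(306580, -1)) = Mul(Rational(38, 33), Pow(306580, -1)) = Mul(Rational(38, 33), Rational(1, 306580)) = Rational(19, 5058570)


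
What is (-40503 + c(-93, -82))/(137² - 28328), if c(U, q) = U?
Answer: 40596/9559 ≈ 4.2469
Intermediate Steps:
(-40503 + c(-93, -82))/(137² - 28328) = (-40503 - 93)/(137² - 28328) = -40596/(18769 - 28328) = -40596/(-9559) = -40596*(-1/9559) = 40596/9559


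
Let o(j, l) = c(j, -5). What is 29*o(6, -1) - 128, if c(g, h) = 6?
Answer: 46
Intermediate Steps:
o(j, l) = 6
29*o(6, -1) - 128 = 29*6 - 128 = 174 - 128 = 46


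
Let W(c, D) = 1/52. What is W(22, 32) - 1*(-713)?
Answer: 37077/52 ≈ 713.02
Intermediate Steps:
W(c, D) = 1/52
W(22, 32) - 1*(-713) = 1/52 - 1*(-713) = 1/52 + 713 = 37077/52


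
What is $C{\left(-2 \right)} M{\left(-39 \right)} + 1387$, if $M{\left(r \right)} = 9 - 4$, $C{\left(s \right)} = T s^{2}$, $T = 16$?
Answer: $1707$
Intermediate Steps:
$C{\left(s \right)} = 16 s^{2}$
$M{\left(r \right)} = 5$ ($M{\left(r \right)} = 9 - 4 = 5$)
$C{\left(-2 \right)} M{\left(-39 \right)} + 1387 = 16 \left(-2\right)^{2} \cdot 5 + 1387 = 16 \cdot 4 \cdot 5 + 1387 = 64 \cdot 5 + 1387 = 320 + 1387 = 1707$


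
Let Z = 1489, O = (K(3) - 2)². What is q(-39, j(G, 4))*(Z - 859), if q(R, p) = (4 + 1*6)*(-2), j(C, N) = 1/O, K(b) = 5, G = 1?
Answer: -12600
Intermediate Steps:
O = 9 (O = (5 - 2)² = 3² = 9)
j(C, N) = ⅑ (j(C, N) = 1/9 = ⅑)
q(R, p) = -20 (q(R, p) = (4 + 6)*(-2) = 10*(-2) = -20)
q(-39, j(G, 4))*(Z - 859) = -20*(1489 - 859) = -20*630 = -12600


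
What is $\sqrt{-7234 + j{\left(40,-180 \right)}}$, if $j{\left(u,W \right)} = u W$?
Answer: $i \sqrt{14434} \approx 120.14 i$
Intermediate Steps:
$j{\left(u,W \right)} = W u$
$\sqrt{-7234 + j{\left(40,-180 \right)}} = \sqrt{-7234 - 7200} = \sqrt{-14434} = i \sqrt{14434}$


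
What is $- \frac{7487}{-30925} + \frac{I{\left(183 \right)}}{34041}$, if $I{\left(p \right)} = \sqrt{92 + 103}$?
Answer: $\frac{7487}{30925} + \frac{\sqrt{195}}{34041} \approx 0.24251$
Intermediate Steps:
$I{\left(p \right)} = \sqrt{195}$
$- \frac{7487}{-30925} + \frac{I{\left(183 \right)}}{34041} = - \frac{7487}{-30925} + \frac{\sqrt{195}}{34041} = \left(-7487\right) \left(- \frac{1}{30925}\right) + \sqrt{195} \cdot \frac{1}{34041} = \frac{7487}{30925} + \frac{\sqrt{195}}{34041}$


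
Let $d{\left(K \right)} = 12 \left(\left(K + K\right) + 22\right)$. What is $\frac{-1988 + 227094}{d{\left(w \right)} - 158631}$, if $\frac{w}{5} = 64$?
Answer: $- \frac{225106}{150687} \approx -1.4939$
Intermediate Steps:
$w = 320$ ($w = 5 \cdot 64 = 320$)
$d{\left(K \right)} = 264 + 24 K$ ($d{\left(K \right)} = 12 \left(2 K + 22\right) = 12 \left(22 + 2 K\right) = 264 + 24 K$)
$\frac{-1988 + 227094}{d{\left(w \right)} - 158631} = \frac{-1988 + 227094}{\left(264 + 24 \cdot 320\right) - 158631} = \frac{225106}{\left(264 + 7680\right) - 158631} = \frac{225106}{7944 - 158631} = \frac{225106}{-150687} = 225106 \left(- \frac{1}{150687}\right) = - \frac{225106}{150687}$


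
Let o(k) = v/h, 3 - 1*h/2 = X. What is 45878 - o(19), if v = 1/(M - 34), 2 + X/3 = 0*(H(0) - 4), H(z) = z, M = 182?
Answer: 122218991/2664 ≈ 45878.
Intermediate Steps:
X = -6 (X = -6 + 3*(0*(0 - 4)) = -6 + 3*(0*(-4)) = -6 + 3*0 = -6 + 0 = -6)
v = 1/148 (v = 1/(182 - 34) = 1/148 ≈ 0.0067568)
h = 18 (h = 6 - 2*(-6) = 6 + 12 = 18)
o(k) = 1/2664 (o(k) = (1/148)/18 = (1/148)*(1/18) = 1/2664)
45878 - o(19) = 45878 - 1*1/2664 = 45878 - 1/2664 = 122218991/2664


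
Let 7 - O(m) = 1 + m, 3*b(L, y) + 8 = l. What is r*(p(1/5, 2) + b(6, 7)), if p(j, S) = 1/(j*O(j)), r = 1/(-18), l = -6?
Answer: 331/1566 ≈ 0.21137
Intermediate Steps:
b(L, y) = -14/3 (b(L, y) = -8/3 + (⅓)*(-6) = -8/3 - 2 = -14/3)
O(m) = 6 - m (O(m) = 7 - (1 + m) = 7 + (-1 - m) = 6 - m)
r = -1/18 ≈ -0.055556
p(j, S) = 1/(j*(6 - j))
r*(p(1/5, 2) + b(6, 7)) = -(-1/((1/5)*(-6 + 1/5)) - 14/3)/18 = -(-1/(⅕*(-6 + ⅕)) - 14/3)/18 = -(-1*5/(-29/5) - 14/3)/18 = -(-1*5*(-5/29) - 14/3)/18 = -(25/29 - 14/3)/18 = -1/18*(-331/87) = 331/1566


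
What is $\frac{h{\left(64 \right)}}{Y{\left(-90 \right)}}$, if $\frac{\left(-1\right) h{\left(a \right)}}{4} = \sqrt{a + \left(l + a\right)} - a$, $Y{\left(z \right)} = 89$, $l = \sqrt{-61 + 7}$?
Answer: $\frac{256}{89} - \frac{4 \sqrt{128 + 3 i \sqrt{6}}}{89} \approx 2.3677 - 0.01459 i$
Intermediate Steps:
$l = 3 i \sqrt{6}$ ($l = \sqrt{-54} = 3 i \sqrt{6} \approx 7.3485 i$)
$h{\left(a \right)} = - 4 \sqrt{2 a + 3 i \sqrt{6}} + 4 a$ ($h{\left(a \right)} = - 4 \left(\sqrt{a + \left(3 i \sqrt{6} + a\right)} - a\right) = - 4 \left(\sqrt{a + \left(a + 3 i \sqrt{6}\right)} - a\right) = - 4 \left(\sqrt{2 a + 3 i \sqrt{6}} - a\right) = - 4 \sqrt{2 a + 3 i \sqrt{6}} + 4 a$)
$\frac{h{\left(64 \right)}}{Y{\left(-90 \right)}} = \frac{- 4 \sqrt{2 \cdot 64 + 3 i \sqrt{6}} + 4 \cdot 64}{89} = \left(- 4 \sqrt{128 + 3 i \sqrt{6}} + 256\right) \frac{1}{89} = \left(256 - 4 \sqrt{128 + 3 i \sqrt{6}}\right) \frac{1}{89} = \frac{256}{89} - \frac{4 \sqrt{128 + 3 i \sqrt{6}}}{89}$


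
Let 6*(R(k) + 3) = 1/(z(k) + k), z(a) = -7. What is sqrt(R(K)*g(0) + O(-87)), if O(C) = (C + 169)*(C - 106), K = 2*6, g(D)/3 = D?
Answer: I*sqrt(15826) ≈ 125.8*I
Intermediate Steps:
g(D) = 3*D
K = 12
O(C) = (-106 + C)*(169 + C) (O(C) = (169 + C)*(-106 + C) = (-106 + C)*(169 + C))
R(k) = -3 + 1/(6*(-7 + k))
sqrt(R(K)*g(0) + O(-87)) = sqrt(((127 - 18*12)/(6*(-7 + 12)))*(3*0) + (-17914 + (-87)**2 + 63*(-87))) = sqrt(((1/6)*(127 - 216)/5)*0 + (-17914 + 7569 - 5481)) = sqrt(((1/6)*(1/5)*(-89))*0 - 15826) = sqrt(-89/30*0 - 15826) = sqrt(0 - 15826) = sqrt(-15826) = I*sqrt(15826)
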